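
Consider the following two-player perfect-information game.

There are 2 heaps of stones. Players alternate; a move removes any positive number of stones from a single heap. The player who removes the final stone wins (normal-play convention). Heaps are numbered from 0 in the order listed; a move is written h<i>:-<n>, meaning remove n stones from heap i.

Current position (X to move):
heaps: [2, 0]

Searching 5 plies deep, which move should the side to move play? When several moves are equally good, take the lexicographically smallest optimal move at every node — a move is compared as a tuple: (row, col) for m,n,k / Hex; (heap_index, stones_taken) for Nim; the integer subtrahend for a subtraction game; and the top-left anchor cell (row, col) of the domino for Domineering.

X's best at [(2,0)]: h0:-2

p1 X@[(2,0)]: h0:-1[(1,0)]-1 h0:-2[(0,0)]+1*
p2 O@[(0,0)] terminal -1; root [(2,0)] d5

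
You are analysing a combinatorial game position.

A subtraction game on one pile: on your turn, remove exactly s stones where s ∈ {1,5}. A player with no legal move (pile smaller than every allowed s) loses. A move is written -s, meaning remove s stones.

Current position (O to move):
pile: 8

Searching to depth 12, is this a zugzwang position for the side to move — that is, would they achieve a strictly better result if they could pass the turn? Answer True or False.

ply 1, O at 8 | -1=-1→7*; -5=-1→3
ply 2, X at 7 | -1=+1→6*; -5=+1→2
ply 3, O at 6 | -1=-1→5*; -5=-1→1
ply 4, X at 5 | -1=+1→4*; -5=+1→0
ply 5, O at 4 | -1=-1→3*
ply 6, X at 3 | -1=+1→2*
ply 7, O at 2 | -1=-1→1*
ply 8, X at 1 | -1=+1→0*
ply 9: 0 is terminal -1 (O); from 8 depth 12
pass branch (X moves first from the same position):
  | ply 1, X at 8 | -1=-1→7*; -5=-1→3
  | ply 2, O at 7 | -1=+1→6*; -5=+1→2
  | ply 3, X at 6 | -1=-1→5*; -5=-1→1
  | ply 4, O at 5 | -1=+1→4*; -5=+1→0
  | ply 5, X at 4 | -1=-1→3*
  | ply 6, O at 3 | -1=+1→2*
  | ply 7, X at 2 | -1=-1→1*
  | ply 8, O at 1 | -1=+1→0*
  | ply 9: 0 is terminal -1 (X); from 8 depth 12
O moving scores -1; O passing scores +1

zugzwang(8, O) = True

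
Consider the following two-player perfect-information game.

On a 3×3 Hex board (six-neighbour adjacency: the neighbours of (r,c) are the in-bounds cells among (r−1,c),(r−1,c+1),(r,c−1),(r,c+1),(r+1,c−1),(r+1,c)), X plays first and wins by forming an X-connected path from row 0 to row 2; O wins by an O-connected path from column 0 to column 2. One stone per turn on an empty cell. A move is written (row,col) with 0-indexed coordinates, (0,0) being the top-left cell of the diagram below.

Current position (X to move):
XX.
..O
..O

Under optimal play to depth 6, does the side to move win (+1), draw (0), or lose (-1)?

value(XX./..O/..O, X) = +1

ply 1, X at XX./..O/..O | (0,2)=-1→XXX/..O/..O; (1,0)=-1→XX./X.O/..O; (1,1)=+1→XX./.XO/..O*; (2,0)=+1→XX./..O/X.O; (2,1)=-1→XX./..O/.XO
ply 2, O at XX./.XO/..O | (0,2)=-1→XXO/.XO/..O*; (1,0)=-1→XX./OXO/..O; (2,0)=-1→XX./.XO/O.O; (2,1)=-1→XX./.XO/.OO
ply 3, X at XXO/.XO/..O | (1,0)=+1→XXO/XXO/..O*; (2,0)=+1→XXO/.XO/X.O; (2,1)=+1→XXO/.XO/.XO
ply 4, O at XXO/XXO/..O | (2,0)=-1→XXO/XXO/O.O*; (2,1)=-1→XXO/XXO/.OO
ply 5, X at XXO/XXO/O.O | (2,1)=+1→XXO/XXO/OXO*
ply 6: XXO/XXO/OXO is terminal -1 (O); from XX./..O/..O depth 6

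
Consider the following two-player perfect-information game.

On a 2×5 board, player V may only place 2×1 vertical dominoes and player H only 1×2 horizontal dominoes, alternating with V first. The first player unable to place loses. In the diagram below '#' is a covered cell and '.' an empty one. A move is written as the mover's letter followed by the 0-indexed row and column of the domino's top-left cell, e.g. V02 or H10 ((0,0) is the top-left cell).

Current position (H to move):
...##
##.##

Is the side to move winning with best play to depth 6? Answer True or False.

H winning at [...##/##.##]: True

[...##/##.##] H move#1: H00:-1/##.##/##.##, H01:+1/.####/##.##*
[.####/##.##] end (terminal -1, V#2); searched ...##/##.## to 6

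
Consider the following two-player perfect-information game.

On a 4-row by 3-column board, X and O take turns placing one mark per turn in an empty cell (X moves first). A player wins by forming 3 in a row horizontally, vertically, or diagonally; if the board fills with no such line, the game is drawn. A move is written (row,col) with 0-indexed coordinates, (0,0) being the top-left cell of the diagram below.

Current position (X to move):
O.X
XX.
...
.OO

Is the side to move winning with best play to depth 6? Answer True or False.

ply 1, X at O.X/XX./.../.OO | (0,1)=-1→OXX/XX./.../.OO; (1,2)=+1→O.X/XXX/.../.OO*; (2,0)=+1→O.X/XX./X../.OO; (2,1)=-1→O.X/XX./.X./.OO; (2,2)=-1→O.X/XX./..X/.OO; (3,0)=+1→O.X/XX./.../XOO
ply 2: O.X/XXX/.../.OO is terminal -1 (O); from O.X/XX./.../.OO depth 6

X winning at [O.X/XX./.../.OO]: True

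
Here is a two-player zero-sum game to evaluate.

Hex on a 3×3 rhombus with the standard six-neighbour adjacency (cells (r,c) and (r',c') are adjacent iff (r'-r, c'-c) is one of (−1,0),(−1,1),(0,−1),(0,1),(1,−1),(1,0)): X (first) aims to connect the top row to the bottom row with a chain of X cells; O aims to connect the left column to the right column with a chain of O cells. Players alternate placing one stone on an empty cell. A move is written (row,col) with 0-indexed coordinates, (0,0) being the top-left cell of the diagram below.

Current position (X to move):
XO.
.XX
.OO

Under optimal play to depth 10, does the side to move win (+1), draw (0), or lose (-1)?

value(XO./.XX/.OO, X) = +1

p1 X@[XO./.XX/.OO]: (0,2)[XOX/.XX/.OO]-1 (1,0)[XO./XXX/.OO]-1 (2,0)[XO./.XX/XOO]+1*
p2 O@[XO./.XX/XOO]: (0,2)[XOO/.XX/XOO]-1* (1,0)[XO./OXX/XOO]-1
p3 X@[XOO/.XX/XOO]: (1,0)[XOO/XXX/XOO]+1*
p4 O@[XOO/XXX/XOO] terminal -1; root [XO./.XX/.OO] d10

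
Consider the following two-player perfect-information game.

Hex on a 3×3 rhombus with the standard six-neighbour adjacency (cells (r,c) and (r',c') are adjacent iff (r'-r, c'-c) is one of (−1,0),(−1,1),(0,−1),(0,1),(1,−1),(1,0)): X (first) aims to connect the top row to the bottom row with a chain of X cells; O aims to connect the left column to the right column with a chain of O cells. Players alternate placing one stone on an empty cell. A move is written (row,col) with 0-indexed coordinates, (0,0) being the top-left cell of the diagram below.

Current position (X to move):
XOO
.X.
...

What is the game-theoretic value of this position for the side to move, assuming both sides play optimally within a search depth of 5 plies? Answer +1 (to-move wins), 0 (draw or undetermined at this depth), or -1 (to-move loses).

[XOO/.X./...] X move#1: (1,0):+1/XOO/XX./...*, (1,2):-1/XOO/.XX/..., (2,0):-1/XOO/.X./X.., (2,1):-1/XOO/.X./.X., (2,2):-1/XOO/.X./..X
[XOO/XX./...] O move#2: (1,2):-1/XOO/XXO/...*, (2,0):-1/XOO/XX./O.., (2,1):-1/XOO/XX./.O., (2,2):-1/XOO/XX./..O
[XOO/XXO/...] X move#3: (2,0):+1/XOO/XXO/X..*, (2,1):+1/XOO/XXO/.X., (2,2):+1/XOO/XXO/..X
[XOO/XXO/X..] end (terminal -1, O#4); searched XOO/.X./... to 5

value(XOO/.X./..., X) = +1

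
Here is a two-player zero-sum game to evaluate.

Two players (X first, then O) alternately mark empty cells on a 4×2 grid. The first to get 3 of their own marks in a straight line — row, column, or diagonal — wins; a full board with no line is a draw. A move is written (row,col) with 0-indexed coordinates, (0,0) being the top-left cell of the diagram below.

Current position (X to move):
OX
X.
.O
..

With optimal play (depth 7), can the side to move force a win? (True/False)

ply 1, X at OX/X./.O/.. | (1,1)=+0→OX/XX/.O/..*; (2,0)=+0→OX/X./XO/..; (3,0)=+0→OX/X./.O/X.; (3,1)=+0→OX/X./.O/.X
ply 2, O at OX/XX/.O/.. | (2,0)=+0→OX/XX/OO/..*; (3,0)=+0→OX/XX/.O/O.; (3,1)=+0→OX/XX/.O/.O
ply 3, X at OX/XX/OO/.. | (3,0)=+0→OX/XX/OO/X.*; (3,1)=+0→OX/XX/OO/.X
ply 4, O at OX/XX/OO/X. | (3,1)=+0→OX/XX/OO/XO*
ply 5: OX/XX/OO/XO is terminal +0 (X); from OX/X./.O/.. depth 7

X winning at [OX/X./.O/..]: False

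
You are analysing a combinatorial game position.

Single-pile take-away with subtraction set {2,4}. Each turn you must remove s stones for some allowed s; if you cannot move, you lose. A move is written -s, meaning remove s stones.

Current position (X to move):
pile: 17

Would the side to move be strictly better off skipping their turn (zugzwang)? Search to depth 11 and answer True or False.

p1 X@[17]: -2[15]-1 -4[13]+1*
p2 O@[13]: -2[11]-1* -4[9]-1
p3 X@[11]: -2[9]-1 -4[7]+1*
p4 O@[7]: -2[5]-1* -4[3]-1
p5 X@[5]: -2[3]-1 -4[1]+1*
p6 O@[1] terminal -1; root [17] d11
if X skipped the turn, O would face:
~ p1 O@[17]: -2[15]-1 -4[13]+1*
~ p2 X@[13]: -2[11]-1* -4[9]-1
~ p3 O@[11]: -2[9]-1 -4[7]+1*
~ p4 X@[7]: -2[5]-1* -4[3]-1
~ p5 O@[5]: -2[3]-1 -4[1]+1*
~ p6 X@[1] terminal -1; root [17] d11
compare (X): move=+1 vs pass=-1

zugzwang(17, X) = False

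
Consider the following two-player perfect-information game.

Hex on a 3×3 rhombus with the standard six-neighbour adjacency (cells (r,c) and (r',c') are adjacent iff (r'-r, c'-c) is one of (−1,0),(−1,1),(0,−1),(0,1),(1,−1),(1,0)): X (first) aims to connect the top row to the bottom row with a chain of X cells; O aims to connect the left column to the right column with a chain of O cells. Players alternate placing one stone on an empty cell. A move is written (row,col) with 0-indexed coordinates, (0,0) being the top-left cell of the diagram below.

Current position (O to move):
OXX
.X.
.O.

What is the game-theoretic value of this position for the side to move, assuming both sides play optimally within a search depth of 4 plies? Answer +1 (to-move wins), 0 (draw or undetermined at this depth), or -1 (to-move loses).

ply 1, O at OXX/.X./.O. | (1,0)=-1→OXX/OX./.O.; (1,2)=-1→OXX/.XO/.O.; (2,0)=+1→OXX/.X./OO.*; (2,2)=-1→OXX/.X./.OO
ply 2, X at OXX/.X./OO. | (1,0)=-1→OXX/XX./OO.*; (1,2)=-1→OXX/.XX/OO.; (2,2)=-1→OXX/.X./OOX
ply 3, O at OXX/XX./OO. | (1,2)=+1→OXX/XXO/OO.*; (2,2)=+1→OXX/XX./OOO
ply 4: OXX/XXO/OO. is terminal -1 (X); from OXX/.X./.O. depth 4

value(OXX/.X./.O., O) = +1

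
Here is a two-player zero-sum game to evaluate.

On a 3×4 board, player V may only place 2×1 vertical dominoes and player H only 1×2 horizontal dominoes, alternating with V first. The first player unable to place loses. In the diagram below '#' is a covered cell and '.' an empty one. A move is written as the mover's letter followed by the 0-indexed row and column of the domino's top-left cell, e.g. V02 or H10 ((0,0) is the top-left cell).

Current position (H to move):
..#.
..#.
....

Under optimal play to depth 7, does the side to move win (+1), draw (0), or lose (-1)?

value(..#./..#./...., H) = +1

[..#./..#./....] H move#1: H00:-1/###./..#./...., H10:+1/..#./###./....*, H20:-1/..#./..#./##.., H21:-1/..#./..#./.##., H22:-1/..#./..#./..##
[..#./###./....] V move#2: V03:-1/..##/####/....*, V13:-1/..#./####/...#
[..##/####/....] H move#3: H00:+1/####/####/....*, H20:+1/..##/####/##.., H21:+1/..##/####/.##., H22:+1/..##/####/..##
[####/####/....] end (terminal -1, V#4); searched ..#./..#./.... to 7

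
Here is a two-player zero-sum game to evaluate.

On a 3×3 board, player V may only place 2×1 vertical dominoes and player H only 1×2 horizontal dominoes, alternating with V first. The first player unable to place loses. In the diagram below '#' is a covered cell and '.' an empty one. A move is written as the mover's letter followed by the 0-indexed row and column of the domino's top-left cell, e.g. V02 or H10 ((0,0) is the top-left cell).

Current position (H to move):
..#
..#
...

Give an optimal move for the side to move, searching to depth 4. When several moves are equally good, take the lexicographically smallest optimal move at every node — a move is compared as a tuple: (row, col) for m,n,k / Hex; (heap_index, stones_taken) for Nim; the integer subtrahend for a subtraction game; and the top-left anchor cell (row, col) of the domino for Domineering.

p1 H@[..#/..#/...]: H00[###/..#/...]-1 H10[..#/###/...]+1* H20[..#/..#/##.]-1 H21[..#/..#/.##]-1
p2 V@[..#/###/...] terminal -1; root [..#/..#/...] d4

H's best at [..#/..#/...]: H10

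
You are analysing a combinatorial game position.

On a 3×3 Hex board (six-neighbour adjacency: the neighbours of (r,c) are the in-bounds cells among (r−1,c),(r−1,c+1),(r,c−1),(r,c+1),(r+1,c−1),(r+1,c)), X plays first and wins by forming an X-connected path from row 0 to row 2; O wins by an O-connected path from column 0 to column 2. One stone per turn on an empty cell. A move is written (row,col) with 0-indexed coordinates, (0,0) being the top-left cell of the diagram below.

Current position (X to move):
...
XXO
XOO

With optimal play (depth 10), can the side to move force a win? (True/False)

X winning at [.../XXO/XOO]: True

ply 1, X at .../XXO/XOO | (0,0)=+1→X../XXO/XOO*; (0,1)=+1→.X./XXO/XOO; (0,2)=+1→..X/XXO/XOO
ply 2: X../XXO/XOO is terminal -1 (O); from .../XXO/XOO depth 10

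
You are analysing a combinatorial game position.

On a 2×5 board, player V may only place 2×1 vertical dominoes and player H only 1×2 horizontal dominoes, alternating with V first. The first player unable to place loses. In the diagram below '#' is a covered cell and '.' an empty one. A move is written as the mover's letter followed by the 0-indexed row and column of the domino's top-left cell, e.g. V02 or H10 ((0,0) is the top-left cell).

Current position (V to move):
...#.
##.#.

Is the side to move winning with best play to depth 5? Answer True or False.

p1 V@[...#./##.#.]: V02[..##./####.]+1* V04[...##/##.##]-1
p2 H@[..##./####.]: H00[####./####.]-1*
p3 V@[####./####.]: V04[#####/#####]+1*
p4 H@[#####/#####] terminal -1; root [...#./##.#.] d5

V winning at [...#./##.#.]: True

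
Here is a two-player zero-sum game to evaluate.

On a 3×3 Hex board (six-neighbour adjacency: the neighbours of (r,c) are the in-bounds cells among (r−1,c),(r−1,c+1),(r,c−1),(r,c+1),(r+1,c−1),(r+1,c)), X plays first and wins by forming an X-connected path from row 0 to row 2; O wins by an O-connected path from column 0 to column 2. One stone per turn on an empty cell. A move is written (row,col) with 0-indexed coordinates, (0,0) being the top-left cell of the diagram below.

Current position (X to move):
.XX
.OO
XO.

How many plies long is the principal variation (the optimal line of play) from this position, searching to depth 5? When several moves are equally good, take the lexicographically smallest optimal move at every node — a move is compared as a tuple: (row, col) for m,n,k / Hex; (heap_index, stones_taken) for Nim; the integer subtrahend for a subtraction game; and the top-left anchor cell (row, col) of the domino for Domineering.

PV length from [.XX/.OO/XO.]: 1 ply

ply 1, X at .XX/.OO/XO. | (0,0)=-1→XXX/.OO/XO.; (1,0)=+1→.XX/XOO/XO.*; (2,2)=-1→.XX/.OO/XOX
ply 2: .XX/XOO/XO. is terminal -1 (O); from .XX/.OO/XO. depth 5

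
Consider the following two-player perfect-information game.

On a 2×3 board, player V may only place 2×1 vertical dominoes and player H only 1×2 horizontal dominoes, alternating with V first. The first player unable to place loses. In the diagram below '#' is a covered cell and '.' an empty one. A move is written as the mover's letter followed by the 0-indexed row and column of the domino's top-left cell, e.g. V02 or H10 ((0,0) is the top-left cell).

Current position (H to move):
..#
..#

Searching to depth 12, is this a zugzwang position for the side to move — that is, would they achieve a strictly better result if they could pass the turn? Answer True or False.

zugzwang(..#/..#, H) = False

p1 H@[..#/..#]: H00[###/..#]+1* H10[..#/###]+1
p2 V@[###/..#] terminal -1; root [..#/..#] d12
suppose H passes — search the same position with V to move:
pass> p1 V@[..#/..#]: V00[#.#/#.#]+1* V01[.##/.##]+1
pass> p2 H@[#.#/#.#] terminal -1; root [..#/..#] d12
for H: play +1, pass -1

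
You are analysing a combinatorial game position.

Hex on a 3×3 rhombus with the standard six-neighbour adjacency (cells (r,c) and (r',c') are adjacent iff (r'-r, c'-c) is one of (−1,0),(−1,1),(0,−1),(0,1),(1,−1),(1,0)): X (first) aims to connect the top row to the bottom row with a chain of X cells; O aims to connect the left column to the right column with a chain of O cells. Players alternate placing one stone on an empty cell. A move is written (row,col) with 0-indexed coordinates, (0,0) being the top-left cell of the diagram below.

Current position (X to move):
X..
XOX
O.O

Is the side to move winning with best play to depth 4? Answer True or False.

p1 X@[X../XOX/O.O]: (0,1)[XX./XOX/O.O]-1* (0,2)[X.X/XOX/O.O]-1 (2,1)[X../XOX/OXO]-1
p2 O@[XX./XOX/O.O]: (0,2)[XXO/XOX/O.O]+1* (2,1)[XX./XOX/OOO]+1
p3 X@[XXO/XOX/O.O] terminal -1; root [X../XOX/O.O] d4

X winning at [X../XOX/O.O]: False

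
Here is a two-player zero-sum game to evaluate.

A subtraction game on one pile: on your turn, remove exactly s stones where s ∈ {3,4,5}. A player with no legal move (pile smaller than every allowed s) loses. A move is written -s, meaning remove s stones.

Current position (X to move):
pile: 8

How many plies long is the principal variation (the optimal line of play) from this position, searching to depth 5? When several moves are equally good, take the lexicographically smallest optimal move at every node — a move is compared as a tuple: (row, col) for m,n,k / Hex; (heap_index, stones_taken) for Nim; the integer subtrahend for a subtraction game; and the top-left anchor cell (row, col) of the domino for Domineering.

[8] X move#1: -3:-1/5*, -4:-1/4, -5:-1/3
[5] O move#2: -3:+1/2*, -4:+1/1, -5:+1/0
[2] end (terminal -1, X#3); searched 8 to 5

PV length from [8]: 2 plies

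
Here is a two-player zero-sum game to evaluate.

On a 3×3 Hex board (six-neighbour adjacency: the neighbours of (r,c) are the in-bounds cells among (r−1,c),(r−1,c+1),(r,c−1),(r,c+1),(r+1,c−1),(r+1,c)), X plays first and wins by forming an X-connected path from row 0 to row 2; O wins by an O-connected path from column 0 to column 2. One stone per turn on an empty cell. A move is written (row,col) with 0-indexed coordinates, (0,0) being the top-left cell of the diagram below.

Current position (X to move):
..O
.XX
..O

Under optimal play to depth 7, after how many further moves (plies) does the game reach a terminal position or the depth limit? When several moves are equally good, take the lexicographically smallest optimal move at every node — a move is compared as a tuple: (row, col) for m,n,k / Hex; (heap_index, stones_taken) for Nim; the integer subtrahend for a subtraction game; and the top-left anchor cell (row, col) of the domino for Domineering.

[..O/.XX/..O] X move#1: (0,0):+1/X.O/.XX/..O*, (0,1):+1/.XO/.XX/..O, (1,0):+1/..O/XXX/..O, (2,0):-1/..O/.XX/X.O, (2,1):-1/..O/.XX/.XO
[X.O/.XX/..O] O move#2: (0,1):-1/XOO/.XX/..O*, (1,0):-1/X.O/OXX/..O, (2,0):-1/X.O/.XX/O.O, (2,1):-1/X.O/.XX/.OO
[XOO/.XX/..O] X move#3: (1,0):+1/XOO/XXX/..O*, (2,0):-1/XOO/.XX/X.O, (2,1):-1/XOO/.XX/.XO
[XOO/XXX/..O] O move#4: (2,0):-1/XOO/XXX/O.O*, (2,1):-1/XOO/XXX/.OO
[XOO/XXX/O.O] X move#5: (2,1):+1/XOO/XXX/OXO*
[XOO/XXX/OXO] end (terminal -1, O#6); searched ..O/.XX/..O to 7

PV length from [..O/.XX/..O]: 5 plies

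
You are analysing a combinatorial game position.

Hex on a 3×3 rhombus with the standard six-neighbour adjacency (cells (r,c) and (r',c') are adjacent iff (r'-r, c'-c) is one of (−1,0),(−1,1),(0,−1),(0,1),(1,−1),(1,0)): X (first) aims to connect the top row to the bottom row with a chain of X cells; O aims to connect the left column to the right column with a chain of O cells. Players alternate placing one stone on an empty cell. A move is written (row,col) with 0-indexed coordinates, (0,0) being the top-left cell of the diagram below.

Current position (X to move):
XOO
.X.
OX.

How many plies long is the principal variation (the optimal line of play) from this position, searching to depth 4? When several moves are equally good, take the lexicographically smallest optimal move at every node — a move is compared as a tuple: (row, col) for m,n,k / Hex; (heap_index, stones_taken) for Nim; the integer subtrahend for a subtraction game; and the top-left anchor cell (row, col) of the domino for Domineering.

PV length from [XOO/.X./OX.]: 1 ply

[XOO/.X./OX.] X move#1: (1,0):+1/XOO/XX./OX.*, (1,2):-1/XOO/.XX/OX., (2,2):-1/XOO/.X./OXX
[XOO/XX./OX.] end (terminal -1, O#2); searched XOO/.X./OX. to 4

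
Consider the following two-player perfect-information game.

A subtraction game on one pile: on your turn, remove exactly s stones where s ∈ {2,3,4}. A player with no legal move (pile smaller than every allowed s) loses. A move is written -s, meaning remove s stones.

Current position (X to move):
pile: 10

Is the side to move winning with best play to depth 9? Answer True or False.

p1 X@[10]: -2[8]-1 -3[7]+1* -4[6]+1
p2 O@[7]: -2[5]-1* -3[4]-1 -4[3]-1
p3 X@[5]: -2[3]-1 -3[2]-1 -4[1]+1*
p4 O@[1] terminal -1; root [10] d9

X winning at [10]: True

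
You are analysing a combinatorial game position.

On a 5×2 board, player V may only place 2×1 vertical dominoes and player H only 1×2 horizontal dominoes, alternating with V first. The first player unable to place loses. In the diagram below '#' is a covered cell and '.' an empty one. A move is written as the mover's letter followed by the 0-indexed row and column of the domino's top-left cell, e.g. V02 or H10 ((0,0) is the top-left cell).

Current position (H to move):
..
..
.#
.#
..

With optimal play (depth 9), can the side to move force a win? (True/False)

H winning at [../../.#/.#/..]: True

[../../.#/.#/..] H move#1: H00:+1/##/../.#/.#/..*, H10:+1/../##/.#/.#/.., H40:-1/../../.#/.#/##
[##/../.#/.#/..] V move#2: V10:-1/##/#./##/.#/..*, V20:-1/##/../##/##/.., V30:-1/##/../.#/##/#.
[##/#./##/.#/..] H move#3: H40:+1/##/#./##/.#/##*
[##/#./##/.#/##] end (terminal -1, V#4); searched ../../.#/.#/.. to 9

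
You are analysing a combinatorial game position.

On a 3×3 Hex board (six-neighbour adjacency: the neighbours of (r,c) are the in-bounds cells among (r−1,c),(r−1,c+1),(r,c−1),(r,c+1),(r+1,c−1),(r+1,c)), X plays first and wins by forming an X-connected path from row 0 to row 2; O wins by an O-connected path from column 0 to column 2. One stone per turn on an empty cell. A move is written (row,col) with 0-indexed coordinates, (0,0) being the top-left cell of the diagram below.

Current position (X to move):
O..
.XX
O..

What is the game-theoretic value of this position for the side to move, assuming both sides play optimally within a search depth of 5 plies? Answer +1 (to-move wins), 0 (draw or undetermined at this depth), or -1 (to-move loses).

ply 1, X at O../.XX/O.. | (0,1)=+1→OX./.XX/O..*; (0,2)=+1→O.X/.XX/O..; (1,0)=+1→O../XXX/O..; (2,1)=+1→O../.XX/OX.; (2,2)=+1→O../.XX/O.X
ply 2, O at OX./.XX/O.. | (0,2)=-1→OXO/.XX/O..*; (1,0)=-1→OX./OXX/O..; (2,1)=-1→OX./.XX/OO.; (2,2)=-1→OX./.XX/O.O
ply 3, X at OXO/.XX/O.. | (1,0)=+1→OXO/XXX/O..*; (2,1)=+1→OXO/.XX/OX.; (2,2)=+1→OXO/.XX/O.X
ply 4, O at OXO/XXX/O.. | (2,1)=-1→OXO/XXX/OO.*; (2,2)=-1→OXO/XXX/O.O
ply 5, X at OXO/XXX/OO. | (2,2)=+1→OXO/XXX/OOX*
ply 6: OXO/XXX/OOX is terminal -1 (O); from O../.XX/O.. depth 5

value(O../.XX/O.., X) = +1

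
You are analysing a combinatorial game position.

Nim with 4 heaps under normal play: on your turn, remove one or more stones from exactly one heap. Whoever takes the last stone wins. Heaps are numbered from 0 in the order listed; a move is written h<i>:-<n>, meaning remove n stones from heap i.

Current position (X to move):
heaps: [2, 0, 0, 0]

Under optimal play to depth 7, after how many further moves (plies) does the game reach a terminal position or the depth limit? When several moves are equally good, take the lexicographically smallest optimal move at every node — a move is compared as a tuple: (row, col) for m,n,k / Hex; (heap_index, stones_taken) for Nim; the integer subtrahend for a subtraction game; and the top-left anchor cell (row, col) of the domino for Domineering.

[(2,0,0,0)] X move#1: h0:-1:-1/(1,0,0,0), h0:-2:+1/(0,0,0,0)*
[(0,0,0,0)] end (terminal -1, O#2); searched (2,0,0,0) to 7

PV length from [(2,0,0,0)]: 1 ply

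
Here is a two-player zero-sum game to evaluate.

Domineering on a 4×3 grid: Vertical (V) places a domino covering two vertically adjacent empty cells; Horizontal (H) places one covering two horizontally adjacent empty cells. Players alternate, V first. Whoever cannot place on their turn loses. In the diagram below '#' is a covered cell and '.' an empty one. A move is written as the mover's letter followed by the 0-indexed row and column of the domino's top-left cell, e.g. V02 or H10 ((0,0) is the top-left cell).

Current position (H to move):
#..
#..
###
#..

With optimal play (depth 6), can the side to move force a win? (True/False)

H winning at [#../#../###/#..]: True

[#../#../###/#..] H move#1: H01:+1/###/#../###/#..*, H11:+1/#../###/###/#.., H31:-1/#../#../###/###
[###/#../###/#..] end (terminal -1, V#2); searched #../#../###/#.. to 6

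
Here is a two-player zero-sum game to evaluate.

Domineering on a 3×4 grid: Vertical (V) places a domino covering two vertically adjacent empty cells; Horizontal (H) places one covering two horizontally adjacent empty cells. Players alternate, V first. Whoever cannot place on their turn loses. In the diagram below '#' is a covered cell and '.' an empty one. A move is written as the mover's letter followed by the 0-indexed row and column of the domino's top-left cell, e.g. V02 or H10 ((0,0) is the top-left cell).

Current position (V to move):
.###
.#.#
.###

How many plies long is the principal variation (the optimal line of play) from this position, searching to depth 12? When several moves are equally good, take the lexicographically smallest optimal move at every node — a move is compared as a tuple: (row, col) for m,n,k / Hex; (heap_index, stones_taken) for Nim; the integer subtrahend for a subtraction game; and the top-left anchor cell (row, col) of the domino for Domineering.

ply 1, V at .###/.#.#/.### | V00=+1→####/##.#/.###*; V10=+1→.###/##.#/####
ply 2: ####/##.#/.### is terminal -1 (H); from .###/.#.#/.### depth 12

PV length from [.###/.#.#/.###]: 1 ply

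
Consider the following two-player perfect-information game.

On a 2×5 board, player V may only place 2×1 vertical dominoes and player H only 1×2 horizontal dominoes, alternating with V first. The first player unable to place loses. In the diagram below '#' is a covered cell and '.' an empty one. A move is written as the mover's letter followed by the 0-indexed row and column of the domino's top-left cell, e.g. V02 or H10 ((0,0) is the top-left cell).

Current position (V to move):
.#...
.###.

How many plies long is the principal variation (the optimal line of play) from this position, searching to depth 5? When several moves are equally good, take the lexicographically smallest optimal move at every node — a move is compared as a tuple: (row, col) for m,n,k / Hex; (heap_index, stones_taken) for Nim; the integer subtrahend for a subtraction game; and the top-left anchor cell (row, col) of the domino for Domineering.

[.#.../.###.] V move#1: V00:-1/##.../####., V04:+1/.#..#/.####*
[.#..#/.####] H move#2: H02:-1/.####/.####*
[.####/.####] V move#3: V00:+1/#####/#####*
[#####/#####] end (terminal -1, H#4); searched .#.../.###. to 5

PV length from [.#.../.###.]: 3 plies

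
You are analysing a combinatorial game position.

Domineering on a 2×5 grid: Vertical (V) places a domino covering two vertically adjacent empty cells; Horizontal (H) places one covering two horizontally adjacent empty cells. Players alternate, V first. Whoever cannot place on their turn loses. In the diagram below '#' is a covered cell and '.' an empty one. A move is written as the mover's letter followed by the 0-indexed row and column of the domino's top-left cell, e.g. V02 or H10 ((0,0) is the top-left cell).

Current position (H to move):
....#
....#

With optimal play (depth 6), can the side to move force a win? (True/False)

ply 1, H at ....#/....# | H00=-1→##..#/....#; H01=+1→.##.#/....#*; H02=-1→..###/....#; H10=-1→....#/##..#; H11=+1→....#/.##.#; H12=-1→....#/..###
ply 2, V at .##.#/....# | V00=-1→###.#/#...#*; V03=-1→.####/...##
ply 3, H at ###.#/#...# | H11=-1→###.#/###.#; H12=+1→###.#/#.###*
ply 4: ###.#/#.### is terminal -1 (V); from ....#/....# depth 6

H winning at [....#/....#]: True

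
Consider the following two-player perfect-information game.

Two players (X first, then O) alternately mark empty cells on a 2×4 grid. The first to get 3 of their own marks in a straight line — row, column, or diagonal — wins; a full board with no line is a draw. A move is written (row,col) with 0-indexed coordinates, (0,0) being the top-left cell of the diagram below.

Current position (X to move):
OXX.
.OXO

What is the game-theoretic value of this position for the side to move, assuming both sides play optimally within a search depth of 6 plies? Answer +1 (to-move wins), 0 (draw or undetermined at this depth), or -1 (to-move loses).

value(OXX./.OXO, X) = +1

p1 X@[OXX./.OXO]: (0,3)[OXXX/.OXO]+1* (1,0)[OXX./XOXO]+0
p2 O@[OXXX/.OXO] terminal -1; root [OXX./.OXO] d6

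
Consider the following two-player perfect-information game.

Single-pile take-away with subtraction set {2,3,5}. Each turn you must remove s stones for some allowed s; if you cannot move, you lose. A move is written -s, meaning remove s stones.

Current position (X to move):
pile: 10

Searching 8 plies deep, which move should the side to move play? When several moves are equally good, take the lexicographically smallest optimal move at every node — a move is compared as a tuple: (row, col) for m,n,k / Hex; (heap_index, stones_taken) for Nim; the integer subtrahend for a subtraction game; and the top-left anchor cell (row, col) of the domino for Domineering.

X's best at [10]: -2

ply 1, X at 10 | -2=+1→8*; -3=+1→7; -5=-1→5
ply 2, O at 8 | -2=-1→6*; -3=-1→5; -5=-1→3
ply 3, X at 6 | -2=-1→4; -3=-1→3; -5=+1→1*
ply 4: 1 is terminal -1 (O); from 10 depth 8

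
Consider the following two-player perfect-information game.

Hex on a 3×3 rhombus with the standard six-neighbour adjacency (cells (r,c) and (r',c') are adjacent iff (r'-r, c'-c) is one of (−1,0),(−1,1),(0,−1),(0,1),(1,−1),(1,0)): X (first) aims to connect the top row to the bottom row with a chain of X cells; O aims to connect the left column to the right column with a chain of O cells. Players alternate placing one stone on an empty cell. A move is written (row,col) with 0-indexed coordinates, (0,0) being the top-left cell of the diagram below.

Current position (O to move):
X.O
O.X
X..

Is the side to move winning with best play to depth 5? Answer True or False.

O winning at [X.O/O.X/X..]: True

p1 O@[X.O/O.X/X..]: (0,1)[XOO/O.X/X..]+1* (1,1)[X.O/OOX/X..]+1 (2,1)[X.O/O.X/XO.]+1 (2,2)[X.O/O.X/X.O]+1
p2 X@[XOO/O.X/X..] terminal -1; root [X.O/O.X/X..] d5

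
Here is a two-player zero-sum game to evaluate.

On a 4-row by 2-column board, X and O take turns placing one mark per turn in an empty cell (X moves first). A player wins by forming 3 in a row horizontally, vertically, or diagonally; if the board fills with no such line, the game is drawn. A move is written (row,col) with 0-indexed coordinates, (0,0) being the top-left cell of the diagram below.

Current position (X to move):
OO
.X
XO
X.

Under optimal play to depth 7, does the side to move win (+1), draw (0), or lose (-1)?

[OO/.X/XO/X.] X move#1: (1,0):+1/OO/XX/XO/X.*, (3,1):+0/OO/.X/XO/XX
[OO/XX/XO/X.] end (terminal -1, O#2); searched OO/.X/XO/X. to 7

value(OO/.X/XO/X., X) = +1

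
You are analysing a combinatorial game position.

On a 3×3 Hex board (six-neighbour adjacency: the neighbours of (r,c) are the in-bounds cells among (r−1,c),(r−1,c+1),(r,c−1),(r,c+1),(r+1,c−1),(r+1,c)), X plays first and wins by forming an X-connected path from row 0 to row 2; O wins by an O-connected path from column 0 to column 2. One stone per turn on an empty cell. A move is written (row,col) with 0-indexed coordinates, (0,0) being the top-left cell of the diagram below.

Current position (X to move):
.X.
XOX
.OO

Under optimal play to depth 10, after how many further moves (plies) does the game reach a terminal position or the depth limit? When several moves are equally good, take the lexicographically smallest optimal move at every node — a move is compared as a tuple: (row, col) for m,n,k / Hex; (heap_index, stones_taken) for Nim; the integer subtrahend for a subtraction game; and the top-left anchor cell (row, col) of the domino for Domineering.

ply 1, X at .X./XOX/.OO | (0,0)=-1→XX./XOX/.OO; (0,2)=-1→.XX/XOX/.OO; (2,0)=+1→.X./XOX/XOO*
ply 2: .X./XOX/XOO is terminal -1 (O); from .X./XOX/.OO depth 10

PV length from [.X./XOX/.OO]: 1 ply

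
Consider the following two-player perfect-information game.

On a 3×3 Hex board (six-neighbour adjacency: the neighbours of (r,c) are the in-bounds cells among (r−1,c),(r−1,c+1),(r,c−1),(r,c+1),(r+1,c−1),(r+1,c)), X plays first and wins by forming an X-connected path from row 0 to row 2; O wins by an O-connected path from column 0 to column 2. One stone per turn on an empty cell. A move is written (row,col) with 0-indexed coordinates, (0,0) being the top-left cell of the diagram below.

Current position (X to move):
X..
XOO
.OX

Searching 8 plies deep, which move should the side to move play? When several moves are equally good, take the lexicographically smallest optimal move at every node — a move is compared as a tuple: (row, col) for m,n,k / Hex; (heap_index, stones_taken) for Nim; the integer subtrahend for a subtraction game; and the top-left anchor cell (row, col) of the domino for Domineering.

ply 1, X at X../XOO/.OX | (0,1)=-1→XX./XOO/.OX; (0,2)=-1→X.X/XOO/.OX; (2,0)=+1→X../XOO/XOX*
ply 2: X../XOO/XOX is terminal -1 (O); from X../XOO/.OX depth 8

X's best at [X../XOO/.OX]: (2,0)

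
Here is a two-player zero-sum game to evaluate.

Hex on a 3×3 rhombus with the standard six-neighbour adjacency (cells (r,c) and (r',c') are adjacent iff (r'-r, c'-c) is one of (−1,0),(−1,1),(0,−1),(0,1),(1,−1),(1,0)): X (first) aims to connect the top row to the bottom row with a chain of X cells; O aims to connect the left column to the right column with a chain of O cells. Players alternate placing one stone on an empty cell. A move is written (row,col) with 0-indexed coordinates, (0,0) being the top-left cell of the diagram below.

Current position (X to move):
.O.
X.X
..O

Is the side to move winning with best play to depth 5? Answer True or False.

ply 1, X at .O./X.X/..O | (0,0)=+1→XO./X.X/..O*; (0,2)=+1→.OX/X.X/..O; (1,1)=+1→.O./XXX/..O; (2,0)=+1→.O./X.X/X.O; (2,1)=+1→.O./X.X/.XO
ply 2, O at XO./X.X/..O | (0,2)=-1→XOO/X.X/..O*; (1,1)=-1→XO./XOX/..O; (2,0)=-1→XO./X.X/O.O; (2,1)=-1→XO./X.X/.OO
ply 3, X at XOO/X.X/..O | (1,1)=+1→XOO/XXX/..O*; (2,0)=+1→XOO/X.X/X.O; (2,1)=+1→XOO/X.X/.XO
ply 4, O at XOO/XXX/..O | (2,0)=-1→XOO/XXX/O.O*; (2,1)=-1→XOO/XXX/.OO
ply 5, X at XOO/XXX/O.O | (2,1)=+1→XOO/XXX/OXO*
ply 6: XOO/XXX/OXO is terminal -1 (O); from .O./X.X/..O depth 5

X winning at [.O./X.X/..O]: True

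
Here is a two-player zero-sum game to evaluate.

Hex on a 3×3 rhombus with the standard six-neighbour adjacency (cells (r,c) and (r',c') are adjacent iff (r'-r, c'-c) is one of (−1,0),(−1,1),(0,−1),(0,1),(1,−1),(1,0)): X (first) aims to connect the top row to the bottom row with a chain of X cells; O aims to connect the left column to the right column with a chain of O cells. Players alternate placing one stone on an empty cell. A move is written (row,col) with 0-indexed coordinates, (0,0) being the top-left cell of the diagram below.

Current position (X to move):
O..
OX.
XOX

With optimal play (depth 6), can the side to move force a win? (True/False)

[O../OX./XOX] X move#1: (0,1):+1/OX./OX./XOX*, (0,2):+1/O.X/OX./XOX, (1,2):+1/O../OXX/XOX
[OX./OX./XOX] end (terminal -1, O#2); searched O../OX./XOX to 6

X winning at [O../OX./XOX]: True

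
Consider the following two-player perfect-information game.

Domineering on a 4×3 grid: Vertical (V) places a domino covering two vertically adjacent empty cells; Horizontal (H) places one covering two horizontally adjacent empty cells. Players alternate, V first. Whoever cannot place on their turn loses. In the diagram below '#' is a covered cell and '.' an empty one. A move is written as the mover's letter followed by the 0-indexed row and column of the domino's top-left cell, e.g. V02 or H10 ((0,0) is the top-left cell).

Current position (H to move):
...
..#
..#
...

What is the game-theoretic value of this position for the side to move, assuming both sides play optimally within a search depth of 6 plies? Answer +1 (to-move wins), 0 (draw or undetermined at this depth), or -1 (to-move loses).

value(.../..#/..#/..., H) = -1

ply 1, H at .../..#/..#/... | H00=-1→##./..#/..#/...*; H01=-1→.##/..#/..#/...; H10=-1→.../###/..#/...; H20=-1→.../..#/###/...; H30=-1→.../..#/..#/##.; H31=-1→.../..#/..#/.##
ply 2, V at ##./..#/..#/... | V10=+1→##./#.#/#.#/...*; V11=+1→##./.##/.##/...; V20=+1→##./..#/#.#/#..; V21=+1→##./..#/.##/.#.
ply 3, H at ##./#.#/#.#/... | H30=-1→##./#.#/#.#/##.*; H31=-1→##./#.#/#.#/.##
ply 4, V at ##./#.#/#.#/##. | V11=+1→##./###/###/##.*
ply 5: ##./###/###/##. is terminal -1 (H); from .../..#/..#/... depth 6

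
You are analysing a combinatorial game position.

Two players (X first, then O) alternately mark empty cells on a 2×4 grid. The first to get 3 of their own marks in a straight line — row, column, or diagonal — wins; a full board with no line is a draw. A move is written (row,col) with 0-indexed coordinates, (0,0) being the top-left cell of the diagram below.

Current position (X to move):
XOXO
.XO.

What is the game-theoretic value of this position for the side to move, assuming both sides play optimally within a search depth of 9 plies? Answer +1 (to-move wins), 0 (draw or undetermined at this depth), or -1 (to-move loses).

p1 X@[XOXO/.XO.]: (1,0)[XOXO/XXO.]+0* (1,3)[XOXO/.XOX]+0
p2 O@[XOXO/XXO.]: (1,3)[XOXO/XXOO]+0*
p3 X@[XOXO/XXOO] terminal +0; root [XOXO/.XO.] d9

value(XOXO/.XO., X) = 0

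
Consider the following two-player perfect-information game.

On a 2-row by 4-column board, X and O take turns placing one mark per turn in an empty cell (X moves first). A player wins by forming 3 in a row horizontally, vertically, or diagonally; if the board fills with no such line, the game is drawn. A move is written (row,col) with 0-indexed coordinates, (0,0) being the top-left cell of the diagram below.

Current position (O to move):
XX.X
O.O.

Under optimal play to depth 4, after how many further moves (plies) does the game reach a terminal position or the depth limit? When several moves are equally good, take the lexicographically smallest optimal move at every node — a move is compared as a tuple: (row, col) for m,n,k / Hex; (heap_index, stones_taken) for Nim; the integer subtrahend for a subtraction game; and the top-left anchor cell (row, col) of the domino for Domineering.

PV length from [XX.X/O.O.]: 1 ply

ply 1, O at XX.X/O.O. | (0,2)=+0→XXOX/O.O.; (1,1)=+1→XX.X/OOO.*; (1,3)=-1→XX.X/O.OO
ply 2: XX.X/OOO. is terminal -1 (X); from XX.X/O.O. depth 4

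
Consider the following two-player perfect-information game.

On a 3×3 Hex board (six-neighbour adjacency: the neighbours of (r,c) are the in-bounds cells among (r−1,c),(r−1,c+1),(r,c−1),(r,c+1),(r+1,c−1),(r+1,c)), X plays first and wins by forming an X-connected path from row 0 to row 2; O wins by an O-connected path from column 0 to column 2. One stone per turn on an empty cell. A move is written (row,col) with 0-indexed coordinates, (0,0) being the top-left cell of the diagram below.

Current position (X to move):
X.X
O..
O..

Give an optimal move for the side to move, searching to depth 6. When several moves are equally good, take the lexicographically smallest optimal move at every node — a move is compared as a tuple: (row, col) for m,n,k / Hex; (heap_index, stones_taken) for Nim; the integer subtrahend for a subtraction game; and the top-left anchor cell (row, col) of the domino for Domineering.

p1 X@[X.X/O../O..]: (0,1)[XXX/O../O..]-1 (1,1)[X.X/OX./O..]-1 (1,2)[X.X/O.X/O..]+1* (2,1)[X.X/O../OX.]+1 (2,2)[X.X/O../O.X]-1
p2 O@[X.X/O.X/O..]: (0,1)[XOX/O.X/O..]-1* (1,1)[X.X/OOX/O..]-1 (2,1)[X.X/O.X/OO.]-1 (2,2)[X.X/O.X/O.O]-1
p3 X@[XOX/O.X/O..]: (1,1)[XOX/OXX/O..]+1* (2,1)[XOX/O.X/OX.]+1 (2,2)[XOX/O.X/O.X]+1
p4 O@[XOX/OXX/O..]: (2,1)[XOX/OXX/OO.]-1* (2,2)[XOX/OXX/O.O]-1
p5 X@[XOX/OXX/OO.]: (2,2)[XOX/OXX/OOX]+1*
p6 O@[XOX/OXX/OOX] terminal -1; root [X.X/O../O..] d6

X's best at [X.X/O../O..]: (1,2)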